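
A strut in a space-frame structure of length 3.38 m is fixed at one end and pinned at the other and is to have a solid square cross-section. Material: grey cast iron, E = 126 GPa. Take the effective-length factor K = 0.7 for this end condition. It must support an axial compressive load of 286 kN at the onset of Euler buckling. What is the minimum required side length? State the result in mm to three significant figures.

a ≈ 62.7 mm

L_e = K·L = 0.7 × 3.38 = 2.366 m
Required I = P_cr·L_e²/(π²E) = 2.860×10^5 × 2.366² / (π² × 1.26×10^11) = 1.287×10^-6 m⁴
I_req = 1.287×10^6 mm⁴
Solid square: I = a⁴/12  ⇒  a = (12I)^(1/4) = (12×1.287×10^6)^(1/4) = 62.7 mm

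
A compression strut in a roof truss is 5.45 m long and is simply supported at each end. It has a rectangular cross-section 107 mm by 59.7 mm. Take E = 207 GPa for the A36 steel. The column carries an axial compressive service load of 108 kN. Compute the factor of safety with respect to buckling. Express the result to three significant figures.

n ≈ 1.21

Buckling occurs about the weak axis: I_min = h·b³/12 with b = 59.7 mm (the shorter side).
I_min = 107×59.7³/12 = 1.897×10^6 mm⁴
I = 1.897×10^6 mm⁴ = 1.897×10^-6 m⁴
Effective length L_e = K·L = 1 × 5.45 = 5.450 m
P_cr = π²EI / L_e² = π² × 207×10⁹ × 1.897×10^-6 / 5.450² = 1.305×10^5 N
Factor of safety n = P_cr / P = 130.50 / 108 = 1.21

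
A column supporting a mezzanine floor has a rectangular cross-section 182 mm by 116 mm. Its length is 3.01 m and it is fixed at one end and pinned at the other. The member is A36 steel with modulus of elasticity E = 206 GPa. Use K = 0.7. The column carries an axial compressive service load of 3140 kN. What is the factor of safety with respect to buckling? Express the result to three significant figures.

Buckling occurs about the weak axis: I_min = h·b³/12 with b = 116 mm (the shorter side).
I_min = 182×116³/12 = 2.367×10^7 mm⁴
I = 2.367×10^7 mm⁴ = 2.367×10^-5 m⁴
Effective length L_e = K·L = 0.7 × 3.01 = 2.107 m
P_cr = π²EI / L_e² = π² × 206×10⁹ × 2.367×10^-5 / 2.107² = 1.084×10^7 N
Factor of safety n = P_cr / P = 10842 / 3140 = 3.45

n ≈ 3.45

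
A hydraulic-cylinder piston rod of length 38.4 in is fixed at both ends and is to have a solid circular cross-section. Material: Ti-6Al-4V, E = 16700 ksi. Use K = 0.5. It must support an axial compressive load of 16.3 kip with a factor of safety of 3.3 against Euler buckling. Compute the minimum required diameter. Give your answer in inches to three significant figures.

d ≈ 1.25 in

Required P_cr = n·P = 3.3 × 16.3 = 53.79 kip
L_e = K·L = 0.5 × 38.4 = 19.20 in
Required I = P_cr·L_e²/(π²E) = 5.379×10^4 × 19.20² / (π² × 1.67×10^7) = 0.1203 in⁴
Solid circle: I = πd⁴/64  ⇒  d = (64I/π)^(1/4) = (64×0.1203/π)^(1/4) = 1.25 in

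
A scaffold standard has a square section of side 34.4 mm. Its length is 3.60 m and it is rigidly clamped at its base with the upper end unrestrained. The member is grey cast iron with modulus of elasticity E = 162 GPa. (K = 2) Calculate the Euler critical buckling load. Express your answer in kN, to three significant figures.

P_cr ≈ 3.60 kN

I = a⁴/12 = 34.4⁴/12 = 1.167×10^5 mm⁴
I = 1.167×10^5 mm⁴ = 1.167×10^-7 m⁴
Effective length L_e = K·L = 2 × 3.60 = 7.200 m
P_cr = π²EI / L_e² = π² × 162×10⁹ × 1.167×10^-7 / 7.200² = 3.599×10^3 N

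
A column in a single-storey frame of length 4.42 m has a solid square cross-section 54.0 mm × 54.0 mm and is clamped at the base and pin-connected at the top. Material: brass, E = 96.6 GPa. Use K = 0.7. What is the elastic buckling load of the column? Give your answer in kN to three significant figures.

P_cr ≈ 70.6 kN

I = a⁴/12 = 54.0⁴/12 = 7.086×10^5 mm⁴
I = 7.086×10^5 mm⁴ = 7.086×10^-7 m⁴
Effective length L_e = K·L = 0.7 × 4.42 = 3.094 m
P_cr = π²EI / L_e² = π² × 96.6×10⁹ × 7.086×10^-7 / 3.094² = 7.057×10^4 N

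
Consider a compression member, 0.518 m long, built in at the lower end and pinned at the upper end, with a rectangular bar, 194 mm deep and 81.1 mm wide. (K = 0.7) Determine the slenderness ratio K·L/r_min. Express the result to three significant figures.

For a rectangle r_min = b/√12 = 81.1/√12 = 23.41 mm
L_e = K·L = 0.7 × 0.518 m = 0.3626 m = 362.60 mm
λ = L_e / r_min = 362.60 / 23.41 = 15.5

λ ≈ 15.5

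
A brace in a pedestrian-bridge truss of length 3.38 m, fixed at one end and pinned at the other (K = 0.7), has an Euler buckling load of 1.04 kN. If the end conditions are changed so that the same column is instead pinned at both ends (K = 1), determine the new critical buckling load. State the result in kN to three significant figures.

P_cr ≈ 0.510 kN

P_cr ∝ 1/K², so P_cr,new = P_cr,old × (K_old/K_new)² = 1.04 × (0.7/1)²
= 1.04 × 0.4900 = 0.510 kN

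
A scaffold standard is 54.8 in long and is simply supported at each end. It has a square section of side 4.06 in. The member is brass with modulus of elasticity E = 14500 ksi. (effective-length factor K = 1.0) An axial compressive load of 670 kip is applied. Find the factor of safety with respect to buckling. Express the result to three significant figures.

I = a⁴/12 = 4.06⁴/12 = 22.64 in⁴
Effective length L_e = K·L = 1 × 54.8 = 54.80 in
P_cr = π²EI / L_e² = π² × 14500×10³ × 22.64 / 54.80² = 1.079×10^6 lb
Factor of safety n = P_cr / P = 1079.0 / 670 = 1.61

n ≈ 1.61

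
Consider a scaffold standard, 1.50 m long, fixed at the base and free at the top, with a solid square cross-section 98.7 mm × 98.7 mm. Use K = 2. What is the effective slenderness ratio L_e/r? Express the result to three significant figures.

For a square r = a/√12 = 98.7/√12 = 28.49 mm
L_e = K·L = 2 × 1.50 m = 3.000 m = 3000.0 mm
λ = L_e / r_min = 3000.0 / 28.49 = 105

λ ≈ 105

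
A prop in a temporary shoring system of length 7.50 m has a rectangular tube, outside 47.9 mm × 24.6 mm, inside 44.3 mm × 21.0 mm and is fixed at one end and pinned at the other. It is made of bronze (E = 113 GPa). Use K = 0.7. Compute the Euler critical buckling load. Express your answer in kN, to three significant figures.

Weak-axis I_min = (h_o·b_o³ − h_i·b_i³)/12 with b_o = 24.6, b_i = 21.00 mm (shorter outer/inner sides).
I_min = (47.9×24.6³ − 44.30×21.00³)/12 = 2.524×10^4 mm⁴
I = 2.524×10^4 mm⁴ = 2.524×10^-8 m⁴
Effective length L_e = K·L = 0.7 × 7.50 = 5.250 m
P_cr = π²EI / L_e² = π² × 113×10⁹ × 2.524×10^-8 / 5.250² = 1.021×10^3 N

P_cr ≈ 1.02 kN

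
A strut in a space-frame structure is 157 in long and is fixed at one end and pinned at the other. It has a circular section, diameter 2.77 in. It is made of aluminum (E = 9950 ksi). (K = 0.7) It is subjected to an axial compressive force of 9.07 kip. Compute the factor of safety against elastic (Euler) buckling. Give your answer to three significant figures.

n ≈ 2.59

I = πd⁴/64 = π×2.77⁴/64 = 2.890 in⁴
Effective length L_e = K·L = 0.7 × 157 = 109.9 in
P_cr = π²EI / L_e² = π² × 9950×10³ × 2.890 / 109.9² = 2.350×10^4 lb
Factor of safety n = P_cr / P = 23.497 / 9.07 = 2.59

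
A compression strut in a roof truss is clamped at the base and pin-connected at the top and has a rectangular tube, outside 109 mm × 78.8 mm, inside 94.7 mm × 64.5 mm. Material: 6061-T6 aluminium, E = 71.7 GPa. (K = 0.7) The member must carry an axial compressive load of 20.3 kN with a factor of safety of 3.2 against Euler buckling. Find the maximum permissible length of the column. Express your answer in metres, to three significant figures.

L_max ≈ 7.19 m

Weak-axis I_min = (h_o·b_o³ − h_i·b_i³)/12 with b_o = 78.8, b_i = 64.50 mm (shorter outer/inner sides).
I_min = (109×78.8³ − 94.70×64.50³)/12 = 2.327×10^6 mm⁴
I = 2.327×10^-6 m⁴
Required critical load P_cr = n·P = 3.2 × 20.3 = 64.96 kN = 6.496×10^4 N
From P_cr = π²EI/(K·L)²:  L = (1/K)·√(π²EI/P_cr) = (1/0.7)·√(π²×7.17×10^10×2.327×10^-6/6.496×10^4)
L = 7.19 m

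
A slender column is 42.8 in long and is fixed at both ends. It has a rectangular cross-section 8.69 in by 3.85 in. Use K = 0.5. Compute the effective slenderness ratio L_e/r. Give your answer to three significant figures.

Buckling occurs about the weak axis: I_min = h·b³/12 with b = 3.85 in (the shorter side).
I_min = 8.69×3.85³/12 = 41.33 in⁴
A = 33.46 in²;  r_min = √(I/A) = √(41.33/33.46) = 1.111 in
L_e = K·L = 0.5 × 42.8 = 21.40 in
λ = L_e / r_min = 21.400 / 1.111 = 19.3

λ ≈ 19.3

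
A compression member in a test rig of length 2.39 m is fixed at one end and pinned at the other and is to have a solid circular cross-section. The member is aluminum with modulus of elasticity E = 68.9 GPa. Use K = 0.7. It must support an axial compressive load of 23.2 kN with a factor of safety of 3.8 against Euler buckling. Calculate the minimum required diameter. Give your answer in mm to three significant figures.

d ≈ 52.1 mm

Required P_cr = n·P = 3.8 × 23.2 = 88.16 kN
L_e = K·L = 0.7 × 2.39 = 1.673 m
Required I = P_cr·L_e²/(π²E) = 8.816×10^4 × 1.673² / (π² × 6.89×10^10) = 3.629×10^-7 m⁴
I_req = 3.629×10^5 mm⁴
Solid circle: I = πd⁴/64  ⇒  d = (64I/π)^(1/4) = (64×3.629×10^5/π)^(1/4) = 52.1 mm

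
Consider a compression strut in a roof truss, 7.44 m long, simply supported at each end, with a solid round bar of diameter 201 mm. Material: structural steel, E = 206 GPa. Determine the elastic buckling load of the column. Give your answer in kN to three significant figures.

P_cr ≈ 2940 kN

I = πd⁴/64 = π×201⁴/64 = 8.012×10^7 mm⁴
I = 8.012×10^7 mm⁴ = 8.012×10^-5 m⁴
Effective length L_e = K·L = 1 × 7.44 = 7.440 m
P_cr = π²EI / L_e² = π² × 206×10⁹ × 8.012×10^-5 / 7.440² = 2.943×10^6 N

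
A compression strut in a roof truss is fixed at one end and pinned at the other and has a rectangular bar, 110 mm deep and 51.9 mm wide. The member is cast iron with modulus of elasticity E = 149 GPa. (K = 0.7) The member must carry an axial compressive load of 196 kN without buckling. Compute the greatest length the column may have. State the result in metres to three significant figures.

Buckling occurs about the weak axis: I_min = h·b³/12 with b = 51.9 mm (the shorter side).
I_min = 110×51.9³/12 = 1.281×10^6 mm⁴
I = 1.281×10^-6 m⁴
At the buckling limit P_cr = P = 1.960×10^5 N
From P_cr = π²EI/(K·L)²:  L = (1/K)·√(π²EI/P_cr) = (1/0.7)·√(π²×1.49×10^11×1.281×10^-6/1.960×10^5)
L = 4.43 m

L_max ≈ 4.43 m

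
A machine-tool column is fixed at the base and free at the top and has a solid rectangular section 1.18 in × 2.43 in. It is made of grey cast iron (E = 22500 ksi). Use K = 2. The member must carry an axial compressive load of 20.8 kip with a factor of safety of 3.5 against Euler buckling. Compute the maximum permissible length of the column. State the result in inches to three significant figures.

L_max ≈ 15.9 in

Buckling occurs about the weak axis: I_min = h·b³/12 with b = 1.18 in (the shorter side).
I_min = 2.43×1.18³/12 = 0.3327 in⁴
Required critical load P_cr = n·P = 3.5 × 20.8 = 72.80 kip = 7.280×10^4 lb
From P_cr = π²EI/(K·L)²:  L = (1/K)·√(π²EI/P_cr) = (1/2)·√(π²×2.25×10^7×0.3327/7.280×10^4)
L = 15.9 in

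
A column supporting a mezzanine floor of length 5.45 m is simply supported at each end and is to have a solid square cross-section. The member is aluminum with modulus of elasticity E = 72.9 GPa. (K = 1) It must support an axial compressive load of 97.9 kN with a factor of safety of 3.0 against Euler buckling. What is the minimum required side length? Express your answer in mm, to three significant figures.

a ≈ 110 mm

Required P_cr = n·P = 3.0 × 97.9 = 293.7 kN
L_e = K·L = 1 × 5.45 = 5.450 m
Required I = P_cr·L_e²/(π²E) = 2.937×10^5 × 5.450² / (π² × 7.29×10^10) = 1.212×10^-5 m⁴
I_req = 1.212×10^7 mm⁴
Solid square: I = a⁴/12  ⇒  a = (12I)^(1/4) = (12×1.212×10^7)^(1/4) = 110 mm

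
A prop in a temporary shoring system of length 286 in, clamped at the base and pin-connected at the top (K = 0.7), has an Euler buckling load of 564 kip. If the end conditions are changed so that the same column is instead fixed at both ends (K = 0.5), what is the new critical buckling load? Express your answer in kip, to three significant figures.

P_cr ≈ 1110 kip

P_cr ∝ 1/K², so P_cr,new = P_cr,old × (K_old/K_new)² = 564 × (0.7/0.5)²
= 564 × 1.960 = 1110 kip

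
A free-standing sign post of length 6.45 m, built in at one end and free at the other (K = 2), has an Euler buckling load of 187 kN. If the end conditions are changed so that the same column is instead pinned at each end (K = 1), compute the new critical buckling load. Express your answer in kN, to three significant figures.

P_cr ≈ 748 kN

P_cr ∝ 1/K², so P_cr,new = P_cr,old × (K_old/K_new)² = 187 × (2/1)²
= 187 × 4.000 = 748 kN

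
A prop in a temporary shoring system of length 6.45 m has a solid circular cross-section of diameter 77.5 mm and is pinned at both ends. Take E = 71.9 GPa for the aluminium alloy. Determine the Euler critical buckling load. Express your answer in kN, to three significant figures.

P_cr ≈ 30.2 kN

I = πd⁴/64 = π×77.5⁴/64 = 1.771×10^6 mm⁴
I = 1.771×10^6 mm⁴ = 1.771×10^-6 m⁴
Effective length L_e = K·L = 1 × 6.45 = 6.450 m
P_cr = π²EI / L_e² = π² × 71.9×10⁹ × 1.771×10^-6 / 6.450² = 3.021×10^4 N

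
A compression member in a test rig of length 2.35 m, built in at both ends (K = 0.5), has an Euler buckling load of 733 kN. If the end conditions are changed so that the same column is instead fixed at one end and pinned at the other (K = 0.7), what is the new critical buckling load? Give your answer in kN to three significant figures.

P_cr ∝ 1/K², so P_cr,new = P_cr,old × (K_old/K_new)² = 733 × (0.5/0.7)²
= 733 × 0.5102 = 374 kN

P_cr ≈ 374 kN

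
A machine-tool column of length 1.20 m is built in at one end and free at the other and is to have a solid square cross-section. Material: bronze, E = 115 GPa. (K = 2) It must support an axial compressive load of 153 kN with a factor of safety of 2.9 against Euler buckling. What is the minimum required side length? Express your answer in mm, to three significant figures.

Required P_cr = n·P = 2.9 × 153 = 443.7 kN
L_e = K·L = 2 × 1.20 = 2.400 m
Required I = P_cr·L_e²/(π²E) = 4.437×10^5 × 2.400² / (π² × 1.15×10^11) = 2.252×10^-6 m⁴
I_req = 2.252×10^6 mm⁴
Solid square: I = a⁴/12  ⇒  a = (12I)^(1/4) = (12×2.252×10^6)^(1/4) = 72.1 mm

a ≈ 72.1 mm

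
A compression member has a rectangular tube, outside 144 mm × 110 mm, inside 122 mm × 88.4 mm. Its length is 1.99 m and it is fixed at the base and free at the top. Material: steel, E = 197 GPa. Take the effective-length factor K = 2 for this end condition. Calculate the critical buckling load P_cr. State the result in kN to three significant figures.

Weak-axis I_min = (h_o·b_o³ − h_i·b_i³)/12 with b_o = 110, b_i = 88.40 mm (shorter outer/inner sides).
I_min = (144×110³ − 122.0×88.40³)/12 = 8.949×10^6 mm⁴
I = 8.949×10^6 mm⁴ = 8.949×10^-6 m⁴
Effective length L_e = K·L = 2 × 1.99 = 3.980 m
P_cr = π²EI / L_e² = π² × 197×10⁹ × 8.949×10^-6 / 3.980² = 1.098×10^6 N

P_cr ≈ 1100 kN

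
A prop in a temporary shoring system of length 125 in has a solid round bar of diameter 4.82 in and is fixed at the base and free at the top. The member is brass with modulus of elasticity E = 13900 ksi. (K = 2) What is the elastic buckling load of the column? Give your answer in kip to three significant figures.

I = πd⁴/64 = π×4.82⁴/64 = 26.49 in⁴
Effective length L_e = K·L = 2 × 125 = 250.0 in
P_cr = π²EI / L_e² = π² × 13900×10³ × 26.49 / 250.0² = 5.816×10^4 lb

P_cr ≈ 58.2 kip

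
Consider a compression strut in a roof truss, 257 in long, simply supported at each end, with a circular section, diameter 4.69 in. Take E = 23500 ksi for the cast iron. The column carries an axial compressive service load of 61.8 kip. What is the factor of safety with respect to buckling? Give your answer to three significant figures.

n ≈ 1.35

I = πd⁴/64 = π×4.69⁴/64 = 23.75 in⁴
Effective length L_e = K·L = 1 × 257 = 257.0 in
P_cr = π²EI / L_e² = π² × 23500×10³ × 23.75 / 257.0² = 8.340×10^4 lb
Factor of safety n = P_cr / P = 83.399 / 61.8 = 1.35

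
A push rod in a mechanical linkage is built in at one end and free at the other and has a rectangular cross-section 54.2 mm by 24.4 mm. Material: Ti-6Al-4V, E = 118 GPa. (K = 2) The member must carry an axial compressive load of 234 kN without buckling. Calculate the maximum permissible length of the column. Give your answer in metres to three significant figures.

Buckling occurs about the weak axis: I_min = h·b³/12 with b = 24.4 mm (the shorter side).
I_min = 54.2×24.4³/12 = 6.561×10^4 mm⁴
I = 6.561×10^-8 m⁴
At the buckling limit P_cr = P = 2.340×10^5 N
From P_cr = π²EI/(K·L)²:  L = (1/K)·√(π²EI/P_cr) = (1/2)·√(π²×1.18×10^11×6.561×10^-8/2.340×10^5)
L = 0.286 m

L_max ≈ 0.286 m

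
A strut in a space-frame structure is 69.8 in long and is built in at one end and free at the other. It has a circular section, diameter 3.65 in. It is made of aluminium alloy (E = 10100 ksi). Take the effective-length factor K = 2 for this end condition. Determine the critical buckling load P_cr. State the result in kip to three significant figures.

I = πd⁴/64 = π×3.65⁴/64 = 8.712 in⁴
Effective length L_e = K·L = 2 × 69.8 = 139.6 in
P_cr = π²EI / L_e² = π² × 10100×10³ × 8.712 / 139.6² = 4.456×10^4 lb

P_cr ≈ 44.6 kip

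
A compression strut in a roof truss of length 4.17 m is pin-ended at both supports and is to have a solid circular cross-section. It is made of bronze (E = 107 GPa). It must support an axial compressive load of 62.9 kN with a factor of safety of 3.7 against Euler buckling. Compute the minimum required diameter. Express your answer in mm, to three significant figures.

d ≈ 94.0 mm

Required P_cr = n·P = 3.7 × 62.9 = 232.7 kN
L_e = K·L = 1 × 4.17 = 4.170 m
Required I = P_cr·L_e²/(π²E) = 2.327×10^5 × 4.170² / (π² × 1.07×10^11) = 3.832×10^-6 m⁴
I_req = 3.832×10^6 mm⁴
Solid circle: I = πd⁴/64  ⇒  d = (64I/π)^(1/4) = (64×3.832×10^6/π)^(1/4) = 94.0 mm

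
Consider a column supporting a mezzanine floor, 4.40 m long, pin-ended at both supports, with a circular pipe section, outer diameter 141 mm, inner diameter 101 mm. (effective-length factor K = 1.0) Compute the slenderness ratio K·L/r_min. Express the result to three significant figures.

λ ≈ 101

d_o = 141 mm, d_i = 101 mm
I = π(d_o⁴ − d_i⁴)/64 = π(141⁴ − 101.0⁴)/64 = 1.429×10^7 mm⁴
A = 7.603×10^3 mm²;  r_min = √(I/A) = √(1.429×10^7/7.603×10^3) = 43.36 mm
L_e = K·L = 1 × 4.40 m = 4.400 m = 4400.0 mm
λ = L_e / r_min = 4400.0 / 43.36 = 101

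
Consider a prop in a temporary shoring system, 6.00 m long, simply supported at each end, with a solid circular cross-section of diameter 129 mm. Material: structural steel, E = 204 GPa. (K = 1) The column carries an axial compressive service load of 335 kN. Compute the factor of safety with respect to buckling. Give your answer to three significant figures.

n ≈ 2.27

I = πd⁴/64 = π×129⁴/64 = 1.359×10^7 mm⁴
I = 1.359×10^7 mm⁴ = 1.359×10^-5 m⁴
Effective length L_e = K·L = 1 × 6.00 = 6.000 m
P_cr = π²EI / L_e² = π² × 204×10⁹ × 1.359×10^-5 / 6.000² = 7.602×10^5 N
Factor of safety n = P_cr / P = 760.25 / 335 = 2.27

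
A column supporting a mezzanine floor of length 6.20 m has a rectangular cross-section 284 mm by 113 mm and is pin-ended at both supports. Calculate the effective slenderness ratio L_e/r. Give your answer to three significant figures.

For a rectangle r_min = b/√12 = 113/√12 = 32.62 mm
L_e = K·L = 1 × 6.20 m = 6.200 m = 6200.0 mm
λ = L_e / r_min = 6200.0 / 32.62 = 190

λ ≈ 190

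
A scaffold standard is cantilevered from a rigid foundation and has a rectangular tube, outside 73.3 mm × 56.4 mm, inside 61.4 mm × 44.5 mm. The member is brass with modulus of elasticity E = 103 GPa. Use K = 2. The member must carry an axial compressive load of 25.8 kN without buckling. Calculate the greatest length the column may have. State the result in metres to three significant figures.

L_max ≈ 2.52 m

Weak-axis I_min = (h_o·b_o³ − h_i·b_i³)/12 with b_o = 56.4, b_i = 44.50 mm (shorter outer/inner sides).
I_min = (73.3×56.4³ − 61.40×44.50³)/12 = 6.450×10^5 mm⁴
I = 6.450×10^-7 m⁴
At the buckling limit P_cr = P = 2.580×10^4 N
From P_cr = π²EI/(K·L)²:  L = (1/K)·√(π²EI/P_cr) = (1/2)·√(π²×1.03×10^11×6.450×10^-7/2.580×10^4)
L = 2.52 m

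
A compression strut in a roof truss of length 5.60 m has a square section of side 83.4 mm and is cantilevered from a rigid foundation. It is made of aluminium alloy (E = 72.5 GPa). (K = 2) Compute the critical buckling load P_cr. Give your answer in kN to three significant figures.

I = a⁴/12 = 83.4⁴/12 = 4.032×10^6 mm⁴
I = 4.032×10^6 mm⁴ = 4.032×10^-6 m⁴
Effective length L_e = K·L = 2 × 5.60 = 11.20 m
P_cr = π²EI / L_e² = π² × 72.5×10⁹ × 4.032×10^-6 / 11.20² = 2.300×10^4 N

P_cr ≈ 23.0 kN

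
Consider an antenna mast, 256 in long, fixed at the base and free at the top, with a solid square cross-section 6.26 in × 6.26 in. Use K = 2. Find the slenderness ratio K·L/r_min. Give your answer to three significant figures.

For a square r = a/√12 = 6.26/√12 = 1.807 in
L_e = K·L = 2 × 256 = 512.0 in
λ = L_e / r_min = 512.00 / 1.807 = 283

λ ≈ 283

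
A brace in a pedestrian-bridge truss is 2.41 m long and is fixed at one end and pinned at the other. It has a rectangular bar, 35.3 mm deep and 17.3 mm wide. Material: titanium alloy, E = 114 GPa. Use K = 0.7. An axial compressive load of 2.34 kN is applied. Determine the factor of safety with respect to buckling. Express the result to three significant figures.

Buckling occurs about the weak axis: I_min = h·b³/12 with b = 17.3 mm (the shorter side).
I_min = 35.3×17.3³/12 = 1.523×10^4 mm⁴
I = 1.523×10^4 mm⁴ = 1.523×10^-8 m⁴
Effective length L_e = K·L = 0.7 × 2.41 = 1.687 m
P_cr = π²EI / L_e² = π² × 114×10⁹ × 1.523×10^-8 / 1.687² = 6.022×10^3 N
Factor of safety n = P_cr / P = 6.0215 / 2.34 = 2.57

n ≈ 2.57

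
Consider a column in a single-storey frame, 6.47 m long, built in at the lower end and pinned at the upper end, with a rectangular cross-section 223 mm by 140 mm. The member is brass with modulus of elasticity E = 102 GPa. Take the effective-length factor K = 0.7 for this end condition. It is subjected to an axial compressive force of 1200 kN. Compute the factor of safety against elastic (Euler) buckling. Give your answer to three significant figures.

Buckling occurs about the weak axis: I_min = h·b³/12 with b = 140 mm (the shorter side).
I_min = 223×140³/12 = 5.099×10^7 mm⁴
I = 5.099×10^7 mm⁴ = 5.099×10^-5 m⁴
Effective length L_e = K·L = 0.7 × 6.47 = 4.529 m
P_cr = π²EI / L_e² = π² × 102×10⁹ × 5.099×10^-5 / 4.529² = 2.503×10^6 N
Factor of safety n = P_cr / P = 2502.7 / 1200 = 2.09

n ≈ 2.09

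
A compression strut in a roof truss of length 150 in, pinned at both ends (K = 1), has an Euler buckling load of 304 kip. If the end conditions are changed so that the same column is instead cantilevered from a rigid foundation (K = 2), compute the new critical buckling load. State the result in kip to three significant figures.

P_cr ≈ 76.0 kip

P_cr ∝ 1/K², so P_cr,new = P_cr,old × (K_old/K_new)² = 304 × (1/2)²
= 304 × 0.2500 = 76.0 kip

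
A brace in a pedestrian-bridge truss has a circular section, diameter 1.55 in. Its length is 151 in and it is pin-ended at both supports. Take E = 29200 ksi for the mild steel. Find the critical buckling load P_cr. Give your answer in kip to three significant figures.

I = πd⁴/64 = π×1.55⁴/64 = 0.2833 in⁴
Effective length L_e = K·L = 1 × 151 = 151.0 in
P_cr = π²EI / L_e² = π² × 29200×10³ × 0.2833 / 151.0² = 3.581×10^3 lb

P_cr ≈ 3.58 kip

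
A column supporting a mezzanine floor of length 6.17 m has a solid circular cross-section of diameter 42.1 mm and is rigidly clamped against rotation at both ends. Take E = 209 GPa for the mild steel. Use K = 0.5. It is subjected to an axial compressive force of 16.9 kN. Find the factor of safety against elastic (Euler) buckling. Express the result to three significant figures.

I = πd⁴/64 = π×42.1⁴/64 = 1.542×10^5 mm⁴
I = 1.542×10^5 mm⁴ = 1.542×10^-7 m⁴
Effective length L_e = K·L = 0.5 × 6.17 = 3.085 m
P_cr = π²EI / L_e² = π² × 209×10⁹ × 1.542×10^-7 / 3.085² = 3.342×10^4 N
Factor of safety n = P_cr / P = 33.422 / 16.9 = 1.98

n ≈ 1.98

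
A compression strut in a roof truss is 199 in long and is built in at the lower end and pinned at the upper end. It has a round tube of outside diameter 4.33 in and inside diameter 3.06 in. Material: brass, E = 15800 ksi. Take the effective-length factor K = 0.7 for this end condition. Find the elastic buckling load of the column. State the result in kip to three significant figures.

P_cr ≈ 104 kip

d_o = 4.33 in, d_i = 3.06 in
I = π(d_o⁴ − d_i⁴)/64 = π(4.33⁴ − 3.060⁴)/64 = 12.95 in⁴
Effective length L_e = K·L = 0.7 × 199 = 139.3 in
P_cr = π²EI / L_e² = π² × 15800×10³ × 12.95 / 139.3² = 1.041×10^5 lb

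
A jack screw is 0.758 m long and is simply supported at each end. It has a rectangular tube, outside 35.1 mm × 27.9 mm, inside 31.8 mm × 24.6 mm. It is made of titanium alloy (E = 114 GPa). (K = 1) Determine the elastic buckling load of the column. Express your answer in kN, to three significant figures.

Weak-axis I_min = (h_o·b_o³ − h_i·b_i³)/12 with b_o = 27.9, b_i = 24.60 mm (shorter outer/inner sides).
I_min = (35.1×27.9³ − 31.80×24.60³)/12 = 2.407×10^4 mm⁴
I = 2.407×10^4 mm⁴ = 2.407×10^-8 m⁴
Effective length L_e = K·L = 1 × 0.758 = 0.7580 m
P_cr = π²EI / L_e² = π² × 114×10⁹ × 2.407×10^-8 / 0.7580² = 4.714×10^4 N

P_cr ≈ 47.1 kN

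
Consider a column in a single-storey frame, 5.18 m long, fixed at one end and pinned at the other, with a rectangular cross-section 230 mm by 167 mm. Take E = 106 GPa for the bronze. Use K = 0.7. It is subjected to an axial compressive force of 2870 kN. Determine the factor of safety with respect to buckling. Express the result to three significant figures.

Buckling occurs about the weak axis: I_min = h·b³/12 with b = 167 mm (the shorter side).
I_min = 230×167³/12 = 8.927×10^7 mm⁴
I = 8.927×10^7 mm⁴ = 8.927×10^-5 m⁴
Effective length L_e = K·L = 0.7 × 5.18 = 3.626 m
P_cr = π²EI / L_e² = π² × 106×10⁹ × 8.927×10^-5 / 3.626² = 7.103×10^6 N
Factor of safety n = P_cr / P = 7103.1 / 2870 = 2.47

n ≈ 2.47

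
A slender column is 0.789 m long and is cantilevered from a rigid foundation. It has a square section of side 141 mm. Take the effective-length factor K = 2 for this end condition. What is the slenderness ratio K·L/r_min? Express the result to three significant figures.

I = a⁴/12 = 141⁴/12 = 3.294×10^7 mm⁴
A = 1.988×10^4 mm²;  r_min = √(I/A) = √(3.294×10^7/1.988×10^4) = 40.70 mm
L_e = K·L = 2 × 0.789 m = 1.578 m = 1578.0 mm
λ = L_e / r_min = 1578.0 / 40.70 = 38.8

λ ≈ 38.8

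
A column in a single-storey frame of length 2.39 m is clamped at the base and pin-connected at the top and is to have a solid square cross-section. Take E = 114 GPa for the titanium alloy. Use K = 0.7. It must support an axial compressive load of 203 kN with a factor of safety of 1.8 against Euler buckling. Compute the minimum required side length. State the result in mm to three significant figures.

Required P_cr = n·P = 1.8 × 203 = 365.4 kN
L_e = K·L = 0.7 × 2.39 = 1.673 m
Required I = P_cr·L_e²/(π²E) = 3.654×10^5 × 1.673² / (π² × 1.14×10^11) = 9.090×10^-7 m⁴
I_req = 9.090×10^5 mm⁴
Solid square: I = a⁴/12  ⇒  a = (12I)^(1/4) = (12×9.090×10^5)^(1/4) = 57.5 mm

a ≈ 57.5 mm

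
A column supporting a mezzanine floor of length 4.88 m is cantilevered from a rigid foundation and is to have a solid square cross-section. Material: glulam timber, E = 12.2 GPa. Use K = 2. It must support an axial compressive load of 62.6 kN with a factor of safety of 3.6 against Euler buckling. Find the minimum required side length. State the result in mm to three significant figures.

a ≈ 215 mm

Required P_cr = n·P = 3.6 × 62.6 = 225.4 kN
L_e = K·L = 2 × 4.88 = 9.760 m
Required I = P_cr·L_e²/(π²E) = 2.254×10^5 × 9.760² / (π² × 1.22×10^10) = 1.783×10^-4 m⁴
I_req = 1.783×10^8 mm⁴
Solid square: I = a⁴/12  ⇒  a = (12I)^(1/4) = (12×1.783×10^8)^(1/4) = 215 mm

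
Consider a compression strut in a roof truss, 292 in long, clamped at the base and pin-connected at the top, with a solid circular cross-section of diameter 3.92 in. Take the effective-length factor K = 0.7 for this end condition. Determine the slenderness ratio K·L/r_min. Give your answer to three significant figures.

λ ≈ 209

For a solid circle r = d/4 = 3.92/4 = 0.9800 in
L_e = K·L = 0.7 × 292 = 204.4 in
λ = L_e / r_min = 204.40 / 0.9800 = 209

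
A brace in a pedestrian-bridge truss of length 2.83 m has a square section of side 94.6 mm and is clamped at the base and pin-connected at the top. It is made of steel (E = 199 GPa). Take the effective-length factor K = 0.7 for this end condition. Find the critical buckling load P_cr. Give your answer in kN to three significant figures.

P_cr ≈ 3340 kN

I = a⁴/12 = 94.6⁴/12 = 6.674×10^6 mm⁴
I = 6.674×10^6 mm⁴ = 6.674×10^-6 m⁴
Effective length L_e = K·L = 0.7 × 2.83 = 1.981 m
P_cr = π²EI / L_e² = π² × 199×10⁹ × 6.674×10^-6 / 1.981² = 3.340×10^6 N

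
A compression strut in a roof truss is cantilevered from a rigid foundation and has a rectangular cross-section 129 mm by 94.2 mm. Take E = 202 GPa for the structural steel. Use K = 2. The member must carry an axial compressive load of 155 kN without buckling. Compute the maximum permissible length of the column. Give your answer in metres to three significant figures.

L_max ≈ 5.38 m

Buckling occurs about the weak axis: I_min = h·b³/12 with b = 94.2 mm (the shorter side).
I_min = 129×94.2³/12 = 8.986×10^6 mm⁴
I = 8.986×10^-6 m⁴
At the buckling limit P_cr = P = 1.550×10^5 N
From P_cr = π²EI/(K·L)²:  L = (1/K)·√(π²EI/P_cr) = (1/2)·√(π²×2.02×10^11×8.986×10^-6/1.550×10^5)
L = 5.38 m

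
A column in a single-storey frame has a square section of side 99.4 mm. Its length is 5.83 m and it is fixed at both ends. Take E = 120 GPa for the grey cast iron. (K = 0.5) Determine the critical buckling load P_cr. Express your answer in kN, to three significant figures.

P_cr ≈ 1130 kN

I = a⁴/12 = 99.4⁴/12 = 8.135×10^6 mm⁴
I = 8.135×10^6 mm⁴ = 8.135×10^-6 m⁴
Effective length L_e = K·L = 0.5 × 5.83 = 2.915 m
P_cr = π²EI / L_e² = π² × 120×10⁹ × 8.135×10^-6 / 2.915² = 1.134×10^6 N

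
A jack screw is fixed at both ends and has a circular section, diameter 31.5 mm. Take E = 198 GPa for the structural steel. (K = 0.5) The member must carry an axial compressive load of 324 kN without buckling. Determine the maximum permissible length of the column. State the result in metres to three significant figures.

I = πd⁴/64 = π×31.5⁴/64 = 4.833×10^4 mm⁴
I = 4.833×10^-8 m⁴
At the buckling limit P_cr = P = 3.240×10^5 N
From P_cr = π²EI/(K·L)²:  L = (1/K)·√(π²EI/P_cr) = (1/0.5)·√(π²×1.98×10^11×4.833×10^-8/3.240×10^5)
L = 1.08 m

L_max ≈ 1.08 m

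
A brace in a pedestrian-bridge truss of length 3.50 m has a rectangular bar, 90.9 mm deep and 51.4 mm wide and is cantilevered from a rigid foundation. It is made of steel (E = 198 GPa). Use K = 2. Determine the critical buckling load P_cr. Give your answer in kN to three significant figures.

Buckling occurs about the weak axis: I_min = h·b³/12 with b = 51.4 mm (the shorter side).
I_min = 90.9×51.4³/12 = 1.029×10^6 mm⁴
I = 1.029×10^6 mm⁴ = 1.029×10^-6 m⁴
Effective length L_e = K·L = 2 × 3.50 = 7.000 m
P_cr = π²EI / L_e² = π² × 198×10⁹ × 1.029×10^-6 / 7.000² = 4.102×10^4 N

P_cr ≈ 41.0 kN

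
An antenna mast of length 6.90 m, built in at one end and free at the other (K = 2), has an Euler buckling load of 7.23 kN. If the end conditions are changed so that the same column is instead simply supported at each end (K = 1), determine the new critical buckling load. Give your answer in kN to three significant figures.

P_cr ∝ 1/K², so P_cr,new = P_cr,old × (K_old/K_new)² = 7.23 × (2/1)²
= 7.23 × 4.000 = 28.9 kN

P_cr ≈ 28.9 kN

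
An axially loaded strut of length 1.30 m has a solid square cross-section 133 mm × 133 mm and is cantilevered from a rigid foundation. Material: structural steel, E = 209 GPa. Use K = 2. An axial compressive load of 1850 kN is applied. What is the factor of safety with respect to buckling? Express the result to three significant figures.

I = a⁴/12 = 133⁴/12 = 2.608×10^7 mm⁴
I = 2.608×10^7 mm⁴ = 2.608×10^-5 m⁴
Effective length L_e = K·L = 2 × 1.30 = 2.600 m
P_cr = π²EI / L_e² = π² × 209×10⁹ × 2.608×10^-5 / 2.600² = 7.957×10^6 N
Factor of safety n = P_cr / P = 7956.5 / 1850 = 4.30

n ≈ 4.30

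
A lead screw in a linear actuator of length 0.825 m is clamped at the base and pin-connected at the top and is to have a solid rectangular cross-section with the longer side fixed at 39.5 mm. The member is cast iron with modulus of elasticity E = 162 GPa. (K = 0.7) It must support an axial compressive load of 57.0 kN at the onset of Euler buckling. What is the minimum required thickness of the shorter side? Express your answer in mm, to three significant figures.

L_e = K·L = 0.7 × 0.825 = 0.5775 m
Required I = P_cr·L_e²/(π²E) = 5.700×10^4 × 0.5775² / (π² × 1.62×10^11) = 1.189×10^-8 m⁴
I_req = 1.189×10^4 mm⁴
Rectangle, weak axis: I_min = h·b³/12 with h = 39.5 mm fixed  ⇒  b = (12I/h)^(1/3) = 15.3 mm

b ≈ 15.3 mm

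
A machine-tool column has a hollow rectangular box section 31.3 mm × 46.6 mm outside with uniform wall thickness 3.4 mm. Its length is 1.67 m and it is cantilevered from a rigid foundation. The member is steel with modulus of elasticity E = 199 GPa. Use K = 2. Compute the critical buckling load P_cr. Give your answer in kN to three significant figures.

P_cr ≈ 12.4 kN

Inner dimensions: h_i = 46.6 − 2×3.4 = 39.80 mm, b_i = 31.3 − 2×3.4 = 24.50 mm
Weak-axis I_min = (h_o·b_o³ − h_i·b_i³)/12 with b_o = 31.3, b_i = 24.50 mm (shorter outer/inner sides).
I_min = (46.6×31.3³ − 39.80×24.50³)/12 = 7.030×10^4 mm⁴
I = 7.030×10^4 mm⁴ = 7.030×10^-8 m⁴
Effective length L_e = K·L = 2 × 1.67 = 3.340 m
P_cr = π²EI / L_e² = π² × 199×10⁹ × 7.030×10^-8 / 3.340² = 1.238×10^4 N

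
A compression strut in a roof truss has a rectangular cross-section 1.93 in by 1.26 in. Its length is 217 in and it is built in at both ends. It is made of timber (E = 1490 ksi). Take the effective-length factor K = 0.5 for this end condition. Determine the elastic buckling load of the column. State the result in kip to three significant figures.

Buckling occurs about the weak axis: I_min = h·b³/12 with b = 1.26 in (the shorter side).
I_min = 1.93×1.26³/12 = 0.3217 in⁴
Effective length L_e = K·L = 0.5 × 217 = 108.5 in
P_cr = π²EI / L_e² = π² × 1490×10³ × 0.3217 / 108.5² = 401.9 lb

P_cr ≈ 0.402 kip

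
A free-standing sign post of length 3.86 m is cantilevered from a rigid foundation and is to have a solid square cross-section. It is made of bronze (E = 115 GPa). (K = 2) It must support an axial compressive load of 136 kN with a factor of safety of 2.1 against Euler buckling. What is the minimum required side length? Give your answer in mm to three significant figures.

a ≈ 116 mm

Required P_cr = n·P = 2.1 × 136 = 285.6 kN
L_e = K·L = 2 × 3.86 = 7.720 m
Required I = P_cr·L_e²/(π²E) = 2.856×10^5 × 7.720² / (π² × 1.15×10^11) = 1.500×10^-5 m⁴
I_req = 1.500×10^7 mm⁴
Solid square: I = a⁴/12  ⇒  a = (12I)^(1/4) = (12×1.500×10^7)^(1/4) = 116 mm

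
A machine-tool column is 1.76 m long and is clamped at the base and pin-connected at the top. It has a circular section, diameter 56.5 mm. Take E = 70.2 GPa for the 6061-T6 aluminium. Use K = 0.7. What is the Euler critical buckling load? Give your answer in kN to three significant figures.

P_cr ≈ 228 kN

I = πd⁴/64 = π×56.5⁴/64 = 5.002×10^5 mm⁴
I = 5.002×10^5 mm⁴ = 5.002×10^-7 m⁴
Effective length L_e = K·L = 0.7 × 1.76 = 1.232 m
P_cr = π²EI / L_e² = π² × 70.2×10⁹ × 5.002×10^-7 / 1.232² = 2.283×10^5 N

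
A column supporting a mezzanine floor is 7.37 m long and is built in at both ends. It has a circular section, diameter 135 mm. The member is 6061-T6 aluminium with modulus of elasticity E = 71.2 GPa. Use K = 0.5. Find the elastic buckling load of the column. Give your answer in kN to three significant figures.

P_cr ≈ 844 kN

I = πd⁴/64 = π×135⁴/64 = 1.630×10^7 mm⁴
I = 1.630×10^7 mm⁴ = 1.630×10^-5 m⁴
Effective length L_e = K·L = 0.5 × 7.37 = 3.685 m
P_cr = π²EI / L_e² = π² × 71.2×10⁹ × 1.630×10^-5 / 3.685² = 8.437×10^5 N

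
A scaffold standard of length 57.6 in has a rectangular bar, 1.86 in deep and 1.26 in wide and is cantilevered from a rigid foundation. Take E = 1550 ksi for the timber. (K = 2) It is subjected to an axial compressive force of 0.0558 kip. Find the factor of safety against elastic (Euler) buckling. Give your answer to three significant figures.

n ≈ 6.41

Buckling occurs about the weak axis: I_min = h·b³/12 with b = 1.26 in (the shorter side).
I_min = 1.86×1.26³/12 = 0.3101 in⁴
Effective length L_e = K·L = 2 × 57.6 = 115.2 in
P_cr = π²EI / L_e² = π² × 1550×10³ × 0.3101 / 115.2² = 357.4 lb
Factor of safety n = P_cr / P = 0.35741 / 0.0558 = 6.41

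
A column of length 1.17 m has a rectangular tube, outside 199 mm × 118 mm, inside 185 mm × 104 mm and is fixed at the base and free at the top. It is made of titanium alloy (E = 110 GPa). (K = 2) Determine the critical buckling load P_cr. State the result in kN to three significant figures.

P_cr ≈ 1960 kN

Weak-axis I_min = (h_o·b_o³ − h_i·b_i³)/12 with b_o = 118, b_i = 104.0 mm (shorter outer/inner sides).
I_min = (199×118³ − 185.0×104.0³)/12 = 9.905×10^6 mm⁴
I = 9.905×10^6 mm⁴ = 9.905×10^-6 m⁴
Effective length L_e = K·L = 2 × 1.17 = 2.340 m
P_cr = π²EI / L_e² = π² × 110×10⁹ × 9.905×10^-6 / 2.340² = 1.964×10^6 N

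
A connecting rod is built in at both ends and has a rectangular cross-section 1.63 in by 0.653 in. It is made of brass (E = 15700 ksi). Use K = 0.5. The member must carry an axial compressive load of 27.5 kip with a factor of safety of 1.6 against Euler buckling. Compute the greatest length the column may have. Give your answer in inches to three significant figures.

Buckling occurs about the weak axis: I_min = h·b³/12 with b = 0.653 in (the shorter side).
I_min = 1.63×0.653³/12 = 3.782×10^-2 in⁴
Required critical load P_cr = n·P = 1.6 × 27.5 = 44.00 kip = 4.400×10^4 lb
From P_cr = π²EI/(K·L)²:  L = (1/K)·√(π²EI/P_cr) = (1/0.5)·√(π²×1.57×10^7×3.782×10^-2/4.400×10^4)
L = 23.1 in

L_max ≈ 23.1 in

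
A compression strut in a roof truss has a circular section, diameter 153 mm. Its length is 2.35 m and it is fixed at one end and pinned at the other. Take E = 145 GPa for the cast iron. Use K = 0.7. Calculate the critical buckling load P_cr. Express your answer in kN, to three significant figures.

P_cr ≈ 14200 kN

I = πd⁴/64 = π×153⁴/64 = 2.690×10^7 mm⁴
I = 2.690×10^7 mm⁴ = 2.690×10^-5 m⁴
Effective length L_e = K·L = 0.7 × 2.35 = 1.645 m
P_cr = π²EI / L_e² = π² × 145×10⁹ × 2.690×10^-5 / 1.645² = 1.423×10^7 N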